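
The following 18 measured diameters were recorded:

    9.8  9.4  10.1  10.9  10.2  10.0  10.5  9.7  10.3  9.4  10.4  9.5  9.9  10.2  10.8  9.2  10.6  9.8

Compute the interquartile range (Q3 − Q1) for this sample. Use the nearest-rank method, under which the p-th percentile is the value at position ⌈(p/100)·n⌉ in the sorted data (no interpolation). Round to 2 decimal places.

0.70

Sorted: 9.2, 9.4, 9.4, 9.5, 9.7, 9.8, 9.8, 9.9, 10.0, 10.1, 10.2, 10.2, 10.3, 10.4, 10.5, 10.6, 10.8, 10.9.
n = 18.
P25: rank ⌈25/100·18⌉ = 5 → 9.7.
P75: rank ⌈75/100·18⌉ = 14 → 10.4.
Difference: 10.4 − 9.7 = 0.7.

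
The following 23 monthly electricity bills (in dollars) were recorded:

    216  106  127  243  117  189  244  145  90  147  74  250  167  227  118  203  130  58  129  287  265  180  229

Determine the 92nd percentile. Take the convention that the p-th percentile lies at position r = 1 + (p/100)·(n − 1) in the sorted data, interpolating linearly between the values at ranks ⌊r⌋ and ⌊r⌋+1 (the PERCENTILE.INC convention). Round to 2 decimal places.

253.60

Sorted: 58, 74, 90, 106, 117, 118, 127, 129, 130, 145, 147, 167, 180, 189, 203, 216, 227, 229, 243, 244, 250, 265, 287.
n = 23.
r = 1 + (92/100)·(23 − 1) = 1 + 20.24 = 21.24.
Rank 21 is 250 and rank 22 is 265.
Interpolate: 250 + 0.24·(265 − 250) = 250 + 0.24·15 = 253.6.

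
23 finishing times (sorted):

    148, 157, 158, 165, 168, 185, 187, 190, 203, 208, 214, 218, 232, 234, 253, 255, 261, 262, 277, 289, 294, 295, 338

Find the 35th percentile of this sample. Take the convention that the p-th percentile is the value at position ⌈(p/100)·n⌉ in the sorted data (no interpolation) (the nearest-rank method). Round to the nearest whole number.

n = 23.
Position = ⌈35/100 · 23⌉ = ⌈8.05⌉ = 9.
The value at rank 9 is 203.

203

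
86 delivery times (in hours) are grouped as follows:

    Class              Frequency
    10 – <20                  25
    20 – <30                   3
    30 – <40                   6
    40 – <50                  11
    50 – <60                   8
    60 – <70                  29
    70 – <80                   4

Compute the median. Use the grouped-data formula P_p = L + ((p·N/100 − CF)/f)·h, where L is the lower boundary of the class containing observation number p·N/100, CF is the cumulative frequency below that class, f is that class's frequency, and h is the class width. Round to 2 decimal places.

N = 86; target position k = 50/100 · 86 = 43.
Cumulative frequencies: 25, 28, 34, 45, 53, 82, 86.
Observation 43 falls in the class 40 – <50.
L = 40, CF = 34, f = 11, h = 10.
P50 = 40 + ((43 − 34)/11)·10 = 40 + 8.18182 = 48.1818.

48.18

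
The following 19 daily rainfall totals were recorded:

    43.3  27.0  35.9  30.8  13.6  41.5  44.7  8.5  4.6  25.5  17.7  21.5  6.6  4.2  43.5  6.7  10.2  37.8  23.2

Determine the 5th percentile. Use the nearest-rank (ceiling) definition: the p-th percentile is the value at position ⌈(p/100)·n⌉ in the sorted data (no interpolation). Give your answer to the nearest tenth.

Sorted: 4.2, 4.6, 6.6, 6.7, 8.5, 10.2, 13.6, 17.7, 21.5, 23.2, 25.5, 27.0, 30.8, 35.9, 37.8, 41.5, 43.3, 43.5, 44.7.
n = 19.
Position = ⌈5/100 · 19⌉ = ⌈0.95⌉ = 1.
The value at rank 1 is 4.2.

4.2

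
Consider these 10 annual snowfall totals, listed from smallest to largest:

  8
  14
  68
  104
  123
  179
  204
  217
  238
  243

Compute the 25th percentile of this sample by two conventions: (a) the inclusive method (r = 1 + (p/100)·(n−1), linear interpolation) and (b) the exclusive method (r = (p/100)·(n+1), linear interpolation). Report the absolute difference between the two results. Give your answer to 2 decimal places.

n = 10.
(a) r = 3.25; between ranks 3 (68) and 4 (104): 77.
(b) r = 2.75; between ranks 2 (14) and 3 (68): 54.5.
|77 − 54.5| = 22.5.

22.50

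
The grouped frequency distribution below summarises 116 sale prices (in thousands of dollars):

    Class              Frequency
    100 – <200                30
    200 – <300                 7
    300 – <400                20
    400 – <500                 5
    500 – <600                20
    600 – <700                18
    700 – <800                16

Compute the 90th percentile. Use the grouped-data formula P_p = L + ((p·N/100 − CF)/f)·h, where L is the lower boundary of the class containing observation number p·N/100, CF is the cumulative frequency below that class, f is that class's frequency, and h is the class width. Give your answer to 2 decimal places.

727.50

N = 116; target position k = 90/100 · 116 = 104.4.
Cumulative frequencies: 30, 37, 57, 62, 82, 100, 116.
Observation 104.4 falls in the class 700 – <800.
L = 700, CF = 100, f = 16, h = 100.
P90 = 700 + ((104.4 − 100)/16)·100 = 700 + 27.5 = 727.5.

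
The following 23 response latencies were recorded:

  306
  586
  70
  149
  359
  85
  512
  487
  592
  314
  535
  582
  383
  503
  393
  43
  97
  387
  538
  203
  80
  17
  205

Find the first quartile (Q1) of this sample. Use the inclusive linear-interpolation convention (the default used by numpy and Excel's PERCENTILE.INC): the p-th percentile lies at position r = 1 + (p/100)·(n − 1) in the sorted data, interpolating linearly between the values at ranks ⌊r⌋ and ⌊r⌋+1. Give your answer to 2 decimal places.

Sorted: 17, 43, 70, 80, 85, 97, 149, 203, 205, 306, 314, 359, 383, 387, 393, 487, 503, 512, 535, 538, 582, 586, 592.
n = 23.
r = 1 + (25/100)·(23 − 1) = 1 + 5.5 = 6.5.
Rank 6 is 97 and rank 7 is 149.
Interpolate: 97 + 0.5·(149 − 97) = 97 + 0.5·52 = 123.

123.00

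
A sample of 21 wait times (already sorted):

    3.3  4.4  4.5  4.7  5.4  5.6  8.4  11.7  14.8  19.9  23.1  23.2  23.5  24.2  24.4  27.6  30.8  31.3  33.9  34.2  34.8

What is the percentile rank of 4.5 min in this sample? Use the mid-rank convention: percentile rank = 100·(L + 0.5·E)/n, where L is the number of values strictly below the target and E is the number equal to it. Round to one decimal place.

Count below 4.5: L = 2; count equal: E = 1; n = 21.
Percentile rank = 100·(2 + 0.5·1)/21 = 100·2.5/21 = 11.9.

11.9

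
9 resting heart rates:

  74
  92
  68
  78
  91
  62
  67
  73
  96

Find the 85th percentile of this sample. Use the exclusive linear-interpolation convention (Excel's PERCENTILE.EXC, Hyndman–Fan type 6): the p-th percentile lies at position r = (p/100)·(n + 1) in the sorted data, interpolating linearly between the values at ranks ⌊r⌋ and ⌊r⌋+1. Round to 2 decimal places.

94.00

Sorted: 62, 67, 68, 73, 74, 78, 91, 92, 96.
n = 9.
r = (85/100)·(9 + 1) = 8.5.
Rank 8 is 92 and rank 9 is 96.
Interpolate: 92 + 0.5·(96 − 92) = 92 + 0.5·4 = 94.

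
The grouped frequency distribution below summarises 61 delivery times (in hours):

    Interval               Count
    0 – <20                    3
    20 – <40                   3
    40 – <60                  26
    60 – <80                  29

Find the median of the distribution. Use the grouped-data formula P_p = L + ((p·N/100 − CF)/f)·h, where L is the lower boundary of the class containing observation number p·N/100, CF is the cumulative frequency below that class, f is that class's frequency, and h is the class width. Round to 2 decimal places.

58.85

N = 61; target position k = 50/100 · 61 = 30.5.
Cumulative frequencies: 3, 6, 32, 61.
Observation 30.5 falls in the class 40 – <60.
L = 40, CF = 6, f = 26, h = 20.
P50 = 40 + ((30.5 − 6)/26)·20 = 40 + 18.8462 = 58.8462.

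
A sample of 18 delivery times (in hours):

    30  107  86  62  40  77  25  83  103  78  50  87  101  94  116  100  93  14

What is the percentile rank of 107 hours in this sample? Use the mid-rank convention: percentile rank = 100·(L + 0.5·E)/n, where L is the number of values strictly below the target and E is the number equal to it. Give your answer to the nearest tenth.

91.7

Sorted: 14, 25, 30, 40, 50, 62, 77, 78, 83, 86, 87, 93, 94, 100, 101, 103, 107, 116.
Count below 107: L = 16; count equal: E = 1; n = 18.
Percentile rank = 100·(16 + 0.5·1)/18 = 100·16.5/18 = 91.67.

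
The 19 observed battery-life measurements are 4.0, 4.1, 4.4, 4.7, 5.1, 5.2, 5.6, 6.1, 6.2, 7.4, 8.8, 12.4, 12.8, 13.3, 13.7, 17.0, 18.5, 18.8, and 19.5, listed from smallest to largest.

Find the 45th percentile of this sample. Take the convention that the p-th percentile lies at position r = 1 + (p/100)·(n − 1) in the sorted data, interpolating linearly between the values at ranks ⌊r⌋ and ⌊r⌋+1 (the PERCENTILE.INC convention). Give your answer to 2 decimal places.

6.32

n = 19.
r = 1 + (45/100)·(19 − 1) = 1 + 8.1 = 9.1.
Rank 9 is 6.2 and rank 10 is 7.4.
Interpolate: 6.2 + 0.1·(7.4 − 6.2) = 6.2 + 0.1·1.2 = 6.32.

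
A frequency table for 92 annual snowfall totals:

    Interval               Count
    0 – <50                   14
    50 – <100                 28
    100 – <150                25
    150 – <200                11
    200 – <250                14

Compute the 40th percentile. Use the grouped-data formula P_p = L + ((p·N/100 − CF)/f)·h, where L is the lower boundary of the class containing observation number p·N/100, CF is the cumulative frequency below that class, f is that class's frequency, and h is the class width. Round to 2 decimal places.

90.71

N = 92; target position k = 40/100 · 92 = 36.8.
Cumulative frequencies: 14, 42, 67, 78, 92.
Observation 36.8 falls in the class 50 – <100.
L = 50, CF = 14, f = 28, h = 50.
P40 = 50 + ((36.8 − 14)/28)·50 = 50 + 40.7143 = 90.7143.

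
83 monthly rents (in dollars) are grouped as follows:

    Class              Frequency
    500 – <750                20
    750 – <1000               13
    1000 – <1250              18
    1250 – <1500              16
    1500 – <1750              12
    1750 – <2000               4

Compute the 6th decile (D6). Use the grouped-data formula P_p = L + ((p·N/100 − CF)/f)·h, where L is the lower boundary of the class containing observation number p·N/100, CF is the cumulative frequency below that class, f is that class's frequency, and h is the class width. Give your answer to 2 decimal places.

1233.33

N = 83; target position k = 60/100 · 83 = 49.8.
Cumulative frequencies: 20, 33, 51, 67, 79, 83.
Observation 49.8 falls in the class 1000 – <1250.
L = 1000, CF = 33, f = 18, h = 250.
P60 = 1000 + ((49.8 − 33)/18)·250 = 1000 + 233.333 = 1233.33.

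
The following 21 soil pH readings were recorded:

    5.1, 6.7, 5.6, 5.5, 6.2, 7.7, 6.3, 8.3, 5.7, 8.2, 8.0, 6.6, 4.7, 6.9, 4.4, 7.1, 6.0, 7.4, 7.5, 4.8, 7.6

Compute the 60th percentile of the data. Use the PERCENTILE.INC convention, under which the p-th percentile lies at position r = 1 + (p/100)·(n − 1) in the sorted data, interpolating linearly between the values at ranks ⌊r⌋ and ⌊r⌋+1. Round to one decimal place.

Sorted: 4.4, 4.7, 4.8, 5.1, 5.5, 5.6, 5.7, 6.0, 6.2, 6.3, 6.6, 6.7, 6.9, 7.1, 7.4, 7.5, 7.6, 7.7, 8.0, 8.2, 8.3.
n = 21.
r = 1 + (60/100)·(21 − 1) = 1 + 12 = 13.
r is an integer, so P60 is the value at rank 13: 6.9.

6.9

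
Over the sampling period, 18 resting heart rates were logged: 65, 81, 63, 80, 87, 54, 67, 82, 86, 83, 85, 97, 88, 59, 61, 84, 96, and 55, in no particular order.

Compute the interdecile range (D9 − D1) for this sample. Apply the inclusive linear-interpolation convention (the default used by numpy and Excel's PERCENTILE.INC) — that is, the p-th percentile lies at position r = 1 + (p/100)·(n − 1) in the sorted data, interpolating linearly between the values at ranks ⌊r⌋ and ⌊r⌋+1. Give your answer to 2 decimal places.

32.60

Sorted: 54, 55, 59, 61, 63, 65, 67, 80, 81, 82, 83, 84, 85, 86, 87, 88, 96, 97.
n = 18.
P10: r = 2.7; ranks 2–3 are 55, 59; interpolating gives 57.8.
P90: r = 16.3; ranks 16–17 are 88, 96; interpolating gives 90.4.
Difference: 90.4 − 57.8 = 32.6.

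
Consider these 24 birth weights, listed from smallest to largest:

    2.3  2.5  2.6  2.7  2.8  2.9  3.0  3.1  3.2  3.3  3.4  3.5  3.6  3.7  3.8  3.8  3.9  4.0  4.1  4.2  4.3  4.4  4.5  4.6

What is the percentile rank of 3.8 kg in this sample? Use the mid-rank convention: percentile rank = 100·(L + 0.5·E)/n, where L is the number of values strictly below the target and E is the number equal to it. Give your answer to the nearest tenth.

62.5

Count below 3.8: L = 14; count equal: E = 2; n = 24.
Percentile rank = 100·(14 + 0.5·2)/24 = 100·15/24 = 62.5.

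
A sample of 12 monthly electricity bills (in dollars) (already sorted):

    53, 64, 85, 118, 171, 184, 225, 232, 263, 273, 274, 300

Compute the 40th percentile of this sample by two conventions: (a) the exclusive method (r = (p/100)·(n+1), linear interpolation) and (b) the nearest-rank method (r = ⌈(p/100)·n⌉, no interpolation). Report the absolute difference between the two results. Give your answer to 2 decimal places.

n = 12.
(a) r = 5.2; between ranks 5 (171) and 6 (184): 173.6.
(b) the nearest-rank method: rank 5 → 171.
|173.6 − 171| = 2.6.

2.60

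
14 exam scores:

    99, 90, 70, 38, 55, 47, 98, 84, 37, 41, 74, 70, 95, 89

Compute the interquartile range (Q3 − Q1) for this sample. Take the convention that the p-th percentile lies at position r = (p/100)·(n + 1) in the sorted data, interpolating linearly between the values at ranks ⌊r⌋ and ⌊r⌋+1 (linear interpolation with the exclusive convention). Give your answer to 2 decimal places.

45.75

Sorted: 37, 38, 41, 47, 55, 70, 70, 74, 84, 89, 90, 95, 98, 99.
n = 14.
P25: r = 3.75; ranks 3–4 are 41, 47; interpolating gives 45.5.
P75: r = 11.25; ranks 11–12 are 90, 95; interpolating gives 91.25.
Difference: 91.25 − 45.5 = 45.75.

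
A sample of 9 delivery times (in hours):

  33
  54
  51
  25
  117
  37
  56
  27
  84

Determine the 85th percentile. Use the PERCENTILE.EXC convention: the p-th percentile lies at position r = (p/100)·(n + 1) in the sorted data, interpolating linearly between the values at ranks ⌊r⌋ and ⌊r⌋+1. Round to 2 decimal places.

Sorted: 25, 27, 33, 37, 51, 54, 56, 84, 117.
n = 9.
r = (85/100)·(9 + 1) = 8.5.
Rank 8 is 84 and rank 9 is 117.
Interpolate: 84 + 0.5·(117 − 84) = 84 + 0.5·33 = 100.5.

100.50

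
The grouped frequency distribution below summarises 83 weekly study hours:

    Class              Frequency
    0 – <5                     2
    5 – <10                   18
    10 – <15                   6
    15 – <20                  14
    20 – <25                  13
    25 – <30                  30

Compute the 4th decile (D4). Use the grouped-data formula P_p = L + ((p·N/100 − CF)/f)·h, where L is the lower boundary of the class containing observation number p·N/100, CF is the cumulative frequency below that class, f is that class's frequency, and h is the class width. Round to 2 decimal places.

N = 83; target position k = 40/100 · 83 = 33.2.
Cumulative frequencies: 2, 20, 26, 40, 53, 83.
Observation 33.2 falls in the class 15 – <20.
L = 15, CF = 26, f = 14, h = 5.
P40 = 15 + ((33.2 − 26)/14)·5 = 15 + 2.57143 = 17.5714.

17.57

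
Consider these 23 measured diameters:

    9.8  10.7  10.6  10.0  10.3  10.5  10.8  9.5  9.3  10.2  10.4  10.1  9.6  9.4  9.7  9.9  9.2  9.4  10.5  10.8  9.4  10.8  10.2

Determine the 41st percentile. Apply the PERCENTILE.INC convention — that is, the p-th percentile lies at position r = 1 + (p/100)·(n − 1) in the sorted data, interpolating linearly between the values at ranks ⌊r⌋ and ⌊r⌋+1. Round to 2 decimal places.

Sorted: 9.2, 9.3, 9.4, 9.4, 9.4, 9.5, 9.6, 9.7, 9.8, 9.9, 10.0, 10.1, 10.2, 10.2, 10.3, 10.4, 10.5, 10.5, 10.6, 10.7, 10.8, 10.8, 10.8.
n = 23.
r = 1 + (41/100)·(23 − 1) = 1 + 9.02 = 10.02.
Rank 10 is 9.9 and rank 11 is 10.0.
Interpolate: 9.9 + 0.02·(10.0 − 9.9) = 9.9 + 0.02·0.1 = 9.902.

9.90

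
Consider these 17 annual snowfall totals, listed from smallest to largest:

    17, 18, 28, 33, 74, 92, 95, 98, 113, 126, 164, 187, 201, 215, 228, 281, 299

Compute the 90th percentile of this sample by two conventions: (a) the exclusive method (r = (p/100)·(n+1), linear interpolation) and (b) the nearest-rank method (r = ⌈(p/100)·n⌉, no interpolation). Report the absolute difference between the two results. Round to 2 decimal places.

3.60

n = 17.
(a) r = 16.2; between ranks 16 (281) and 17 (299): 284.6.
(b) the nearest-rank method: rank 16 → 281.
|284.6 − 281| = 3.6.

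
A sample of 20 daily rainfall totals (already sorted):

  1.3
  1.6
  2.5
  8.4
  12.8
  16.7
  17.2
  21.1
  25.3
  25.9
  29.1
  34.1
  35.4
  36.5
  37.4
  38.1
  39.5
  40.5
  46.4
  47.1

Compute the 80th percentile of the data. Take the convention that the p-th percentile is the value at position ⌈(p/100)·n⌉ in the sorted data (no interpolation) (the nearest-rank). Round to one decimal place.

n = 20.
Position = ⌈80/100 · 20⌉ = ⌈16⌉ = 16.
The value at rank 16 is 38.1.

38.1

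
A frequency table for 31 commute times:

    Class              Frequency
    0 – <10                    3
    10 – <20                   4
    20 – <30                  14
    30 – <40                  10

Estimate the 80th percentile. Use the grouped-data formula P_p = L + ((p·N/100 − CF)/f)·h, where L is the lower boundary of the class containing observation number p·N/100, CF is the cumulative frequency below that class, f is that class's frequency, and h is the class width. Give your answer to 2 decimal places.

33.80

N = 31; target position k = 80/100 · 31 = 24.8.
Cumulative frequencies: 3, 7, 21, 31.
Observation 24.8 falls in the class 30 – <40.
L = 30, CF = 21, f = 10, h = 10.
P80 = 30 + ((24.8 − 21)/10)·10 = 30 + 3.8 = 33.8.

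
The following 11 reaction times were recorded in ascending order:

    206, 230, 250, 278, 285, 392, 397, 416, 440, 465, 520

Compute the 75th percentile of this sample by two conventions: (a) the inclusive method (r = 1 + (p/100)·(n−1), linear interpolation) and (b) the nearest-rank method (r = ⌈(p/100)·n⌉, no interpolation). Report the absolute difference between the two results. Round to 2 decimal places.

12.00

n = 11.
(a) r = 8.5; between ranks 8 (416) and 9 (440): 428.
(b) the nearest-rank method: rank 9 → 440.
|428 − 440| = 12.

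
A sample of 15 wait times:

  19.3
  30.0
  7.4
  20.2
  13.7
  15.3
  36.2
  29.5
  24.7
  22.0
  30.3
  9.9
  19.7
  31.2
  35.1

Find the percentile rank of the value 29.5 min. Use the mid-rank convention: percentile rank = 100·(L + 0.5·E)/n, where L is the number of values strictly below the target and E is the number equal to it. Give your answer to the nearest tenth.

63.3

Sorted: 7.4, 9.9, 13.7, 15.3, 19.3, 19.7, 20.2, 22.0, 24.7, 29.5, 30.0, 30.3, 31.2, 35.1, 36.2.
Count below 29.5: L = 9; count equal: E = 1; n = 15.
Percentile rank = 100·(9 + 0.5·1)/15 = 100·9.5/15 = 63.33.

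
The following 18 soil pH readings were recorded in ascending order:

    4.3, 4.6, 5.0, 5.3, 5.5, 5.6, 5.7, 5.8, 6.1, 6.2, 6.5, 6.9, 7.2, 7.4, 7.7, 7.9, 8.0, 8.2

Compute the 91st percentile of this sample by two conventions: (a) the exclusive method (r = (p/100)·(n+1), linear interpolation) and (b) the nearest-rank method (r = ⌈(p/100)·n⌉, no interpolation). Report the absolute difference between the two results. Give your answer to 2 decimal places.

n = 18.
(a) r = 17.29; between ranks 17 (8.0) and 18 (8.2): 8.058.
(b) the nearest-rank method: rank 17 → 8.
|8.058 − 8| = 0.058.

0.06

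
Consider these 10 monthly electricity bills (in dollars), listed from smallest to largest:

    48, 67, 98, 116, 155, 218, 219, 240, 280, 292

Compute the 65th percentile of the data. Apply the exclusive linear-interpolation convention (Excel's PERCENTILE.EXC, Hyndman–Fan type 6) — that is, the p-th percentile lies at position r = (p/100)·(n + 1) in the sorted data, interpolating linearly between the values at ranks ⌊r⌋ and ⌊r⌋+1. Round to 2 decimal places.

n = 10.
r = (65/100)·(10 + 1) = 7.15.
Rank 7 is 219 and rank 8 is 240.
Interpolate: 219 + 0.15·(240 − 219) = 219 + 0.15·21 = 222.15.

222.15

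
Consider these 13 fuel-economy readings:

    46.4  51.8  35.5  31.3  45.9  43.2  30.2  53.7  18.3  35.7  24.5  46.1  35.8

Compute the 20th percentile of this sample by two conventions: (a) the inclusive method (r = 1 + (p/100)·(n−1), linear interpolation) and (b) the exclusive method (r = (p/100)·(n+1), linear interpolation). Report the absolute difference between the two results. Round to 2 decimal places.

1.58

Sorted: 18.3, 24.5, 30.2, 31.3, 35.5, 35.7, 35.8, 43.2, 45.9, 46.1, 46.4, 51.8, 53.7.
n = 13.
(a) r = 3.4; between ranks 3 (30.2) and 4 (31.3): 30.64.
(b) r = 2.8; between ranks 2 (24.5) and 3 (30.2): 29.06.
|30.64 − 29.06| = 1.58.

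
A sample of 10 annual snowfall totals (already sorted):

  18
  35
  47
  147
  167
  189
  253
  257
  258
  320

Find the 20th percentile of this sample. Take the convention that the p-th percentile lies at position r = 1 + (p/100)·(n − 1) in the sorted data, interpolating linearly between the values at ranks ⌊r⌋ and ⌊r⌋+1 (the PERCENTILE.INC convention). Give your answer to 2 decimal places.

44.60

n = 10.
r = 1 + (20/100)·(10 − 1) = 1 + 1.8 = 2.8.
Rank 2 is 35 and rank 3 is 47.
Interpolate: 35 + 0.8·(47 − 35) = 35 + 0.8·12 = 44.6.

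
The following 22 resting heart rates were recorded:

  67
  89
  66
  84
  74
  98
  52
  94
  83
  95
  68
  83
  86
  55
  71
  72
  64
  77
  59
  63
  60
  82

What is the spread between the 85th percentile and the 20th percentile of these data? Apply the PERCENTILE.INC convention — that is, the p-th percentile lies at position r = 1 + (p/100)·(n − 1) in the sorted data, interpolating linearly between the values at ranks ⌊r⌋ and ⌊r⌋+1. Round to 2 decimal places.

25.35

Sorted: 52, 55, 59, 60, 63, 64, 66, 67, 68, 71, 72, 74, 77, 82, 83, 83, 84, 86, 89, 94, 95, 98.
n = 22.
P20: r = 5.2; ranks 5–6 are 63, 64; interpolating gives 63.2.
P85: r = 18.85; ranks 18–19 are 86, 89; interpolating gives 88.55.
Difference: 88.55 − 63.2 = 25.35.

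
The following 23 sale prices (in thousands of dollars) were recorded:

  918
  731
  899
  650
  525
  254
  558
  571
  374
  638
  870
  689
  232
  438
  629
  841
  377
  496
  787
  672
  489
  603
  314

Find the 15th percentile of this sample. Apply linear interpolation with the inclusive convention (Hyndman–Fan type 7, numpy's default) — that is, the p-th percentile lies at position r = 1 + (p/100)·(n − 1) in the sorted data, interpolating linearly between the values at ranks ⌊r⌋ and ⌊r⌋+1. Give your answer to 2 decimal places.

374.90

Sorted: 232, 254, 314, 374, 377, 438, 489, 496, 525, 558, 571, 603, 629, 638, 650, 672, 689, 731, 787, 841, 870, 899, 918.
n = 23.
r = 1 + (15/100)·(23 − 1) = 1 + 3.3 = 4.3.
Rank 4 is 374 and rank 5 is 377.
Interpolate: 374 + 0.3·(377 − 374) = 374 + 0.3·3 = 374.9.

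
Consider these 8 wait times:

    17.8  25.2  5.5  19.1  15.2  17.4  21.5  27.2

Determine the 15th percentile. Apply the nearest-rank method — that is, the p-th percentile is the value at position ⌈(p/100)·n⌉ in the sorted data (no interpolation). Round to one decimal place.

Sorted: 5.5, 15.2, 17.4, 17.8, 19.1, 21.5, 25.2, 27.2.
n = 8.
Position = ⌈15/100 · 8⌉ = ⌈1.2⌉ = 2.
The value at rank 2 is 15.2.

15.2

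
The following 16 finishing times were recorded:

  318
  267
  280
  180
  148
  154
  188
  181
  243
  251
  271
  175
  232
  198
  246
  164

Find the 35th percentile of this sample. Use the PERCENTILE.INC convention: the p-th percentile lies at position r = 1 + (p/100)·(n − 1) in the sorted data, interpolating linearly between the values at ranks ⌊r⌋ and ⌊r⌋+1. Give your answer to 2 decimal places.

Sorted: 148, 154, 164, 175, 180, 181, 188, 198, 232, 243, 246, 251, 267, 271, 280, 318.
n = 16.
r = 1 + (35/100)·(16 − 1) = 1 + 5.25 = 6.25.
Rank 6 is 181 and rank 7 is 188.
Interpolate: 181 + 0.25·(188 − 181) = 181 + 0.25·7 = 182.75.

182.75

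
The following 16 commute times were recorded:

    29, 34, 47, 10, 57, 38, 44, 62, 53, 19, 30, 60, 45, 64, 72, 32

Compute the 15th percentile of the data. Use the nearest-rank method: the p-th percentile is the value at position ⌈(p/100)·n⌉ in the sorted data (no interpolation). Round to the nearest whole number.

Sorted: 10, 19, 29, 30, 32, 34, 38, 44, 45, 47, 53, 57, 60, 62, 64, 72.
n = 16.
Position = ⌈15/100 · 16⌉ = ⌈2.4⌉ = 3.
The value at rank 3 is 29.

29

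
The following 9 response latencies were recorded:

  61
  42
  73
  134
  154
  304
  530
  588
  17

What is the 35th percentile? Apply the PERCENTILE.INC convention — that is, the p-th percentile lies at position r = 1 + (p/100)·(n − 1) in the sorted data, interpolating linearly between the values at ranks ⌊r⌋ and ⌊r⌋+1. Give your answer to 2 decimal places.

Sorted: 17, 42, 61, 73, 134, 154, 304, 530, 588.
n = 9.
r = 1 + (35/100)·(9 − 1) = 1 + 2.8 = 3.8.
Rank 3 is 61 and rank 4 is 73.
Interpolate: 61 + 0.8·(73 − 61) = 61 + 0.8·12 = 70.6.

70.60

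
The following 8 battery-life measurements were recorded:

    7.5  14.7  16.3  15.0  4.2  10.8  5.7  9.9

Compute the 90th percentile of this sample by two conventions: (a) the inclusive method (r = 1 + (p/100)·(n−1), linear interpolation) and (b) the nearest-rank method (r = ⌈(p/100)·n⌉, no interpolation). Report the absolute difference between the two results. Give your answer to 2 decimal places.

Sorted: 4.2, 5.7, 7.5, 9.9, 10.8, 14.7, 15.0, 16.3.
n = 8.
(a) r = 7.3; between ranks 7 (15.0) and 8 (16.3): 15.39.
(b) the nearest-rank method: rank 8 → 16.3.
|15.39 − 16.3| = 0.91.

0.91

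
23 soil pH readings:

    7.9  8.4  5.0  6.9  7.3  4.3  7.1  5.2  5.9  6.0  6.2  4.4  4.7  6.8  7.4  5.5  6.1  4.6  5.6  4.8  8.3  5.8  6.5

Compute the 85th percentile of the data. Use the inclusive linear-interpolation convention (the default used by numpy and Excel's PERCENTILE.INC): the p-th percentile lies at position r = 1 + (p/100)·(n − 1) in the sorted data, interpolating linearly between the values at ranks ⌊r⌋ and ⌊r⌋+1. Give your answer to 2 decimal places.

7.37

Sorted: 4.3, 4.4, 4.6, 4.7, 4.8, 5.0, 5.2, 5.5, 5.6, 5.8, 5.9, 6.0, 6.1, 6.2, 6.5, 6.8, 6.9, 7.1, 7.3, 7.4, 7.9, 8.3, 8.4.
n = 23.
r = 1 + (85/100)·(23 − 1) = 1 + 18.7 = 19.7.
Rank 19 is 7.3 and rank 20 is 7.4.
Interpolate: 7.3 + 0.7·(7.4 − 7.3) = 7.3 + 0.7·0.1 = 7.37.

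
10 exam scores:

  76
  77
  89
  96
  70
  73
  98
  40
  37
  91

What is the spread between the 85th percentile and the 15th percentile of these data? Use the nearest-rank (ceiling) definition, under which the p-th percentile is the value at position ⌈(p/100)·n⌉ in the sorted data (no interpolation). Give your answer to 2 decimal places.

56.00

Sorted: 37, 40, 70, 73, 76, 77, 89, 91, 96, 98.
n = 10.
P15: rank ⌈15/100·10⌉ = 2 → 40.
P85: rank ⌈85/100·10⌉ = 9 → 96.
Difference: 96 − 40 = 56.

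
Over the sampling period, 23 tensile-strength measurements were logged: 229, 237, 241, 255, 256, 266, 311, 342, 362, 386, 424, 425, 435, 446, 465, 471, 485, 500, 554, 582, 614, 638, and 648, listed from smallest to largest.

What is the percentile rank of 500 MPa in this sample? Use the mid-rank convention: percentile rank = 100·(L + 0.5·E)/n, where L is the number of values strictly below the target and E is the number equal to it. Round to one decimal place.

Count below 500: L = 17; count equal: E = 1; n = 23.
Percentile rank = 100·(17 + 0.5·1)/23 = 100·17.5/23 = 76.09.

76.1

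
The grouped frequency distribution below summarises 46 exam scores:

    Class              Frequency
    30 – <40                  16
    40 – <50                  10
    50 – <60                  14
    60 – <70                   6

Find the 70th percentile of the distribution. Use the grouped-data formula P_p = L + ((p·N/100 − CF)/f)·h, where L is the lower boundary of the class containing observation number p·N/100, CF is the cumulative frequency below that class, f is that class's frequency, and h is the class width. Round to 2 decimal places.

54.43

N = 46; target position k = 70/100 · 46 = 32.2.
Cumulative frequencies: 16, 26, 40, 46.
Observation 32.2 falls in the class 50 – <60.
L = 50, CF = 26, f = 14, h = 10.
P70 = 50 + ((32.2 − 26)/14)·10 = 50 + 4.42857 = 54.4286.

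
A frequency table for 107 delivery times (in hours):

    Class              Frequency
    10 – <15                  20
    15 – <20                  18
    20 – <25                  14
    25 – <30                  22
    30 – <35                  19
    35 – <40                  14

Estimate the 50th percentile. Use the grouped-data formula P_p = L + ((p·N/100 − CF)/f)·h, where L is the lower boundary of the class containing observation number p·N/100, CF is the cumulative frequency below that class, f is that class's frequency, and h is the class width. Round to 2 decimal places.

N = 107; target position k = 50/100 · 107 = 53.5.
Cumulative frequencies: 20, 38, 52, 74, 93, 107.
Observation 53.5 falls in the class 25 – <30.
L = 25, CF = 52, f = 22, h = 5.
P50 = 25 + ((53.5 − 52)/22)·5 = 25 + 0.340909 = 25.3409.

25.34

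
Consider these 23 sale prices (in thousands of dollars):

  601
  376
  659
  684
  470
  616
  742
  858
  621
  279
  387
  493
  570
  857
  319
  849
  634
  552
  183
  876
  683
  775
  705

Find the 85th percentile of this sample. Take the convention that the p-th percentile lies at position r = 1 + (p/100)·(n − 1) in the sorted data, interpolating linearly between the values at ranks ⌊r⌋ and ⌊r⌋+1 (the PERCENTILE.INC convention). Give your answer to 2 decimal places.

Sorted: 183, 279, 319, 376, 387, 470, 493, 552, 570, 601, 616, 621, 634, 659, 683, 684, 705, 742, 775, 849, 857, 858, 876.
n = 23.
r = 1 + (85/100)·(23 − 1) = 1 + 18.7 = 19.7.
Rank 19 is 775 and rank 20 is 849.
Interpolate: 775 + 0.7·(849 − 775) = 775 + 0.7·74 = 826.8.

826.80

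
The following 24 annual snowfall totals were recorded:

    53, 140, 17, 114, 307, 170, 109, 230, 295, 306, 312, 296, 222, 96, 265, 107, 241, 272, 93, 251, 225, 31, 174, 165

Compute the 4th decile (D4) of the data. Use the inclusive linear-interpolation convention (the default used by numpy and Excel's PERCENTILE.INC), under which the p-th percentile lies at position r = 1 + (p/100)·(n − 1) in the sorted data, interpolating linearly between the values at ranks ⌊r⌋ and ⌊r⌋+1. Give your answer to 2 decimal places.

166.00

Sorted: 17, 31, 53, 93, 96, 107, 109, 114, 140, 165, 170, 174, 222, 225, 230, 241, 251, 265, 272, 295, 296, 306, 307, 312.
n = 24.
r = 1 + (40/100)·(24 − 1) = 1 + 9.2 = 10.2.
Rank 10 is 165 and rank 11 is 170.
Interpolate: 165 + 0.2·(170 − 165) = 165 + 0.2·5 = 166.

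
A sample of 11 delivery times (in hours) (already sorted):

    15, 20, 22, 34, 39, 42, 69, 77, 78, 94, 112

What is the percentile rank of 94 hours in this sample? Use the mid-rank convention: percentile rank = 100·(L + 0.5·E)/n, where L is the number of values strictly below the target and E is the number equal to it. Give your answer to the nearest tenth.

86.4

Count below 94: L = 9; count equal: E = 1; n = 11.
Percentile rank = 100·(9 + 0.5·1)/11 = 100·9.5/11 = 86.36.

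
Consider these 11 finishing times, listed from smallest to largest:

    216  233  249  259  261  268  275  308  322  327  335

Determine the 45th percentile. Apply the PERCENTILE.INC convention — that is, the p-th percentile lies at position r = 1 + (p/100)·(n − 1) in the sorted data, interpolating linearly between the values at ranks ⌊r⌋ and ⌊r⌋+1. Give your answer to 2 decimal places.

264.50

n = 11.
r = 1 + (45/100)·(11 − 1) = 1 + 4.5 = 5.5.
Rank 5 is 261 and rank 6 is 268.
Interpolate: 261 + 0.5·(268 − 261) = 261 + 0.5·7 = 264.5.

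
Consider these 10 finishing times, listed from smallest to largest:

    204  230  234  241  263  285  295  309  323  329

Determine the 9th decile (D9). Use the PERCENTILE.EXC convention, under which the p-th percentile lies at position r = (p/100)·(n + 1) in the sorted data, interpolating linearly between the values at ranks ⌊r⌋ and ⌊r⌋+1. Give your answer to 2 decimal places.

n = 10.
r = (90/100)·(10 + 1) = 9.9.
Rank 9 is 323 and rank 10 is 329.
Interpolate: 323 + 0.9·(329 − 323) = 323 + 0.9·6 = 328.4.

328.40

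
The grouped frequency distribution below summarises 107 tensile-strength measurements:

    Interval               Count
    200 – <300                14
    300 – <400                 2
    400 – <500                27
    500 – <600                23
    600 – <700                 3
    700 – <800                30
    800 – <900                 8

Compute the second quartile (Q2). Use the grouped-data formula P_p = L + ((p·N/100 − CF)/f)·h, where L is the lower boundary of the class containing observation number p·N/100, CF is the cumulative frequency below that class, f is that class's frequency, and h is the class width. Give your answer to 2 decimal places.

545.65

N = 107; target position k = 50/100 · 107 = 53.5.
Cumulative frequencies: 14, 16, 43, 66, 69, 99, 107.
Observation 53.5 falls in the class 500 – <600.
L = 500, CF = 43, f = 23, h = 100.
P50 = 500 + ((53.5 − 43)/23)·100 = 500 + 45.6522 = 545.652.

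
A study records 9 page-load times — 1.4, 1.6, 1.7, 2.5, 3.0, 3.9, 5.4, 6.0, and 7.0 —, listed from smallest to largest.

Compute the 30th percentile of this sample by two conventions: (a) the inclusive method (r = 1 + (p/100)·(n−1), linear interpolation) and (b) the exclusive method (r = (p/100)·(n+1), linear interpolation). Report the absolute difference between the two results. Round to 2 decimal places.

n = 9.
(a) r = 3.4; between ranks 3 (1.7) and 4 (2.5): 2.02.
(b) r = 3 → value at rank 3 = 1.7.
|2.02 − 1.7| = 0.32.

0.32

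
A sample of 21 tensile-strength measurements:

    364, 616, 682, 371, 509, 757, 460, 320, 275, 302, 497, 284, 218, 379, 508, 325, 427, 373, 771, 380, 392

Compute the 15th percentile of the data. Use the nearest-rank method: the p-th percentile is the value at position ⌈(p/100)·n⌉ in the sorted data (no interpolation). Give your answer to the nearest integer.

302

Sorted: 218, 275, 284, 302, 320, 325, 364, 371, 373, 379, 380, 392, 427, 460, 497, 508, 509, 616, 682, 757, 771.
n = 21.
Position = ⌈15/100 · 21⌉ = ⌈3.15⌉ = 4.
The value at rank 4 is 302.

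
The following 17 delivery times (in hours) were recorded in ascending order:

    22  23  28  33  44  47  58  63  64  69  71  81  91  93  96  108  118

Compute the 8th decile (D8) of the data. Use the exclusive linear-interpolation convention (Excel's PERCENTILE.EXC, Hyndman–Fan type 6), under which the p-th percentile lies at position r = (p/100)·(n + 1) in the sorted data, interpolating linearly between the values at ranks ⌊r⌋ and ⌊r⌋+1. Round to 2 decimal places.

94.20

n = 17.
r = (80/100)·(17 + 1) = 14.4.
Rank 14 is 93 and rank 15 is 96.
Interpolate: 93 + 0.4·(96 − 93) = 93 + 0.4·3 = 94.2.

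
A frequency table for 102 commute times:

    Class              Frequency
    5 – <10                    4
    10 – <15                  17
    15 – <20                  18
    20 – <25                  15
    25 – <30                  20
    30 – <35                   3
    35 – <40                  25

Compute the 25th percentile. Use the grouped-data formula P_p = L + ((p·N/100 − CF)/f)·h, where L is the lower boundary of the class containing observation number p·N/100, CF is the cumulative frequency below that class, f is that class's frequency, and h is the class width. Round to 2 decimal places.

16.25

N = 102; target position k = 25/100 · 102 = 25.5.
Cumulative frequencies: 4, 21, 39, 54, 74, 77, 102.
Observation 25.5 falls in the class 15 – <20.
L = 15, CF = 21, f = 18, h = 5.
P25 = 15 + ((25.5 − 21)/18)·5 = 15 + 1.25 = 16.25.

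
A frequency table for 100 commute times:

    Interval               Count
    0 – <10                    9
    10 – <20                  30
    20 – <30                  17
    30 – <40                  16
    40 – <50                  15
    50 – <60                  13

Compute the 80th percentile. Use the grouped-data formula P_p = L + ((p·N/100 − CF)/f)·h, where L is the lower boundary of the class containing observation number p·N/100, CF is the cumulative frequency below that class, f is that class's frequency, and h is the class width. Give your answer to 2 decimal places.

45.33

N = 100; target position k = 80/100 · 100 = 80.
Cumulative frequencies: 9, 39, 56, 72, 87, 100.
Observation 80 falls in the class 40 – <50.
L = 40, CF = 72, f = 15, h = 10.
P80 = 40 + ((80 − 72)/15)·10 = 40 + 5.33333 = 45.3333.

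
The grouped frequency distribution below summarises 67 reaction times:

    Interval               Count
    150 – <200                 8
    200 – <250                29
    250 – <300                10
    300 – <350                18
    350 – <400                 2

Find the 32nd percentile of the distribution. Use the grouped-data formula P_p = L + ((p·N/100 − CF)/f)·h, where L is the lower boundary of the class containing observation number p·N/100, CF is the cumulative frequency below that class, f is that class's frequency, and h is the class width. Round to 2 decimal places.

223.17

N = 67; target position k = 32/100 · 67 = 21.44.
Cumulative frequencies: 8, 37, 47, 65, 67.
Observation 21.44 falls in the class 200 – <250.
L = 200, CF = 8, f = 29, h = 50.
P32 = 200 + ((21.44 − 8)/29)·50 = 200 + 23.1724 = 223.172.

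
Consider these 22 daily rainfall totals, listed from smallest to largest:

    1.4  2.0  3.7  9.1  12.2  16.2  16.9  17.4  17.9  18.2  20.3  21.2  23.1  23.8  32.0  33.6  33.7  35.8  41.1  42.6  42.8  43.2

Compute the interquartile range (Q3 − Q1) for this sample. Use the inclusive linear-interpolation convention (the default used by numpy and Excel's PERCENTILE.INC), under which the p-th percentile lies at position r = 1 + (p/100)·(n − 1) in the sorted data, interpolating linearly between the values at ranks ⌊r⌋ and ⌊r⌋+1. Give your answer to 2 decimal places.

17.30

n = 22.
P25: r = 6.25; ranks 6–7 are 16.2, 16.9; interpolating gives 16.375.
P75: r = 16.75; ranks 16–17 are 33.6, 33.7; interpolating gives 33.675.
Difference: 33.675 − 16.375 = 17.3.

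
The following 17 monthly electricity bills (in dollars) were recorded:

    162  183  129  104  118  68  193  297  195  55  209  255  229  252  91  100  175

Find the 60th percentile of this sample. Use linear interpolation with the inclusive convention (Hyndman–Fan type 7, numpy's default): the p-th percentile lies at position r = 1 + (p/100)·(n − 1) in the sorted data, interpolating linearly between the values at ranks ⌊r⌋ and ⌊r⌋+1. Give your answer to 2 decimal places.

189.00

Sorted: 55, 68, 91, 100, 104, 118, 129, 162, 175, 183, 193, 195, 209, 229, 252, 255, 297.
n = 17.
r = 1 + (60/100)·(17 − 1) = 1 + 9.6 = 10.6.
Rank 10 is 183 and rank 11 is 193.
Interpolate: 183 + 0.6·(193 − 183) = 183 + 0.6·10 = 189.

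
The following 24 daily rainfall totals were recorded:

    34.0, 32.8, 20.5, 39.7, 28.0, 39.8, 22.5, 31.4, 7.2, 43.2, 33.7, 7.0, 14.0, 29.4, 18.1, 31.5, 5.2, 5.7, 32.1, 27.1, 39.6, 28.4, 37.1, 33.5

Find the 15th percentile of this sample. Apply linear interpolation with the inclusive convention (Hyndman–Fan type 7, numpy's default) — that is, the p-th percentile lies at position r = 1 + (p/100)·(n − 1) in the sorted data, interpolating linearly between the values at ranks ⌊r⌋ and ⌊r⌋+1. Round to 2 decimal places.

10.26

Sorted: 5.2, 5.7, 7.0, 7.2, 14.0, 18.1, 20.5, 22.5, 27.1, 28.0, 28.4, 29.4, 31.4, 31.5, 32.1, 32.8, 33.5, 33.7, 34.0, 37.1, 39.6, 39.7, 39.8, 43.2.
n = 24.
r = 1 + (15/100)·(24 − 1) = 1 + 3.45 = 4.45.
Rank 4 is 7.2 and rank 5 is 14.0.
Interpolate: 7.2 + 0.45·(14.0 − 7.2) = 7.2 + 0.45·6.8 = 10.26.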